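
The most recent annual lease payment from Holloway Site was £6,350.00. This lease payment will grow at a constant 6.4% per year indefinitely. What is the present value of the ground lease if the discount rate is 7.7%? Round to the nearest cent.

D₁ = D₀ × (1 + g) = £6,350.00 × 1.064 = £6,756.4000
Growing perpetuity: P = D₁ / (r − g) = £6,756.4000 / (0.077 − 0.064) = £519,723.08

£519723.08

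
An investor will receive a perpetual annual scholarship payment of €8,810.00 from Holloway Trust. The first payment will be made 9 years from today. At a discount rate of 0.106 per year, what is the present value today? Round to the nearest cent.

€37121.80

Value at end of year 8: C / r = €8,810.00 / 0.106 = €83,113.2075
Discount to today: PV = €83,113.2075 / (1 + 0.106)^8 = €83,113.2075 / 2.238933 = €37,121.80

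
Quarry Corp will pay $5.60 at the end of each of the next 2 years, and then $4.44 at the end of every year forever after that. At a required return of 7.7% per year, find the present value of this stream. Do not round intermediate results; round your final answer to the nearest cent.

$59.74

PV of 2-year annuity: $5.60 × [1 − (1+0.077)^−2] / 0.077 = 10.02751
Perpetuity value at year 2: $4.44 / 0.077 = 57.66234
PV of perpetuity: 57.66234 / (1+0.077)^2 = 49.71195
Total PV = 10.02751 + 49.71195 = 59.73946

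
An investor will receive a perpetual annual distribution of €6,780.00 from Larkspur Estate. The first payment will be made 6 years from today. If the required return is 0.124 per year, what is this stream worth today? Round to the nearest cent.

€30477.30

Value at end of year 5: C / r = €6,780.00 / 0.124 = €54,677.4194
Discount to today: PV = €54,677.4194 / (1 + 0.124)^5 = €54,677.4194 / 1.794038 = €30,477.30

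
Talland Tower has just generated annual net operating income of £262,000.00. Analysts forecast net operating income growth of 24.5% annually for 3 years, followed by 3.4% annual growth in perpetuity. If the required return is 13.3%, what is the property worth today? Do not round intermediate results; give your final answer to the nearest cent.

D_1 = 326190.00000
D_2 = 406106.55000
D_3 = 505602.65475
Terminal value at year 3: TV = D_3×(1+g_2)/(r−g_2) = 522793.14501/0.099 = 5280738.83850
P_0 = D_1/(1+r)^1 + D_2/(1+r)^2 + D_3/(1+r)^3 + TV/(1+r)^3
    = 287899.38217 + 316358.98570 + 347631.89515 + 3630822.01598 = 4582712.27901

£4582712.28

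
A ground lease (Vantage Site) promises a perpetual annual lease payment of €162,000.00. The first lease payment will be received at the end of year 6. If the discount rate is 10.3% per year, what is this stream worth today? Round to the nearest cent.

Value at end of year 5: C / r = €162,000.00 / 0.103 = €1,572,815.5340
Discount to today: PV = €1,572,815.5340 / (1 + 0.103)^5 = €1,572,815.5340 / 1.632592 = €963,385.77

€963385.77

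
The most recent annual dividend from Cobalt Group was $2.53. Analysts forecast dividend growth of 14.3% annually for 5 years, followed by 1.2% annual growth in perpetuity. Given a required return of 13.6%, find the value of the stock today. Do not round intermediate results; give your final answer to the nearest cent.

D_1 = 2.89179
D_2 = 3.30532
D_3 = 3.77798
D_4 = 4.31823
D_5 = 4.93573
Terminal value at year 5: TV = D_5×(1+g_2)/(r−g_2) = 4.99496/0.124 = 40.28195
P_0 = D_1/(1+r)^1 + D_2/(1+r)^2 + D_3/(1+r)^3 + D_4/(1+r)^4 + D_5/(1+r)^5 + TV/(1+r)^5
    = 2.54559 + 2.56128 + 2.57706 + 2.59294 + 2.60892 + 21.29212 = 34.17789

$34.18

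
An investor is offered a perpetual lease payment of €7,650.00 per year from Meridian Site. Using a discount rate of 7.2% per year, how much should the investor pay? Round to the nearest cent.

Level perpetuity: PV = C / r = €7,650.00 / 0.072 = €106,250.00

€106250.00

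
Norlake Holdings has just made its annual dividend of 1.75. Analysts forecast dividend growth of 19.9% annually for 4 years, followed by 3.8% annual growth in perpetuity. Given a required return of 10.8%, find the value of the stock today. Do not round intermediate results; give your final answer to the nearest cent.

44.14

D_1 = 2.09825
D_2 = 2.51580
D_3 = 3.01645
D_4 = 3.61672
Terminal value at year 4: TV = D_4×(1+g_2)/(r−g_2) = 3.75415/0.07 = 53.63078
P_0 = D_1/(1+r)^1 + D_2/(1+r)^2 + D_3/(1+r)^3 + D_4/(1+r)^4 + TV/(1+r)^4
    = 1.89373 + 2.04926 + 2.21756 + 2.39969 + 35.58402 = 44.14427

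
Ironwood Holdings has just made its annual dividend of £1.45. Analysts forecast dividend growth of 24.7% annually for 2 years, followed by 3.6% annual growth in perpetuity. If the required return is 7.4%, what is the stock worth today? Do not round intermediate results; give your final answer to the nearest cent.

£56.93

D_1 = 1.80815
D_2 = 2.25476
Terminal value at year 2: TV = D_2×(1+g_2)/(r−g_2) = 2.33593/0.038 = 61.47196
P_0 = D_1/(1+r)^1 + D_2/(1+r)^2 + TV/(1+r)^2
    = 1.68357 + 1.95476 + 53.29280 = 56.93112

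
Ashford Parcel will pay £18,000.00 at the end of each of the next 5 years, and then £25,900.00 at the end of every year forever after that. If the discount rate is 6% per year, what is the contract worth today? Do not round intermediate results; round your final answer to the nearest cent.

PV of 5-year annuity: £18,000.00 × [1 − (1+0.06)^−5] / 0.06 = 75822.54814
Perpetuity value at year 5: £25,900.00 / 0.06 = 431666.66667
PV of perpetuity: 431666.66667 / (1+0.06)^5 = 322566.44462
Total PV = 75822.54814 + 322566.44462 = 398388.99276

£398388.99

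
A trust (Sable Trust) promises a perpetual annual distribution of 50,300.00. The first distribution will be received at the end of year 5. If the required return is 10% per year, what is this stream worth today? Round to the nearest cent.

Value at end of year 4: C / r = 50,300.00 / 0.1 = 503,000.0000
Discount to today: PV = 503,000.0000 / (1 + 0.1)^4 = 503,000.0000 / 1.464100 = 343,555.77

343555.77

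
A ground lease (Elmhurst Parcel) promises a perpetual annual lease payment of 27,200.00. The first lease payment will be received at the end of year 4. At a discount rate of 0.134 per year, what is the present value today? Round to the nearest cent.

Value at end of year 3: C / r = 27,200.00 / 0.134 = 202,985.0746
Discount to today: PV = 202,985.0746 / (1 + 0.134)^3 = 202,985.0746 / 1.458274 = 139,195.42

139195.42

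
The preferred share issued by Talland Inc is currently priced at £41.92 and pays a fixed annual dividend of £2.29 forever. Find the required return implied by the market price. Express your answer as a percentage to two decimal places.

P = C/r ⇒ r = C/P = £2.29/£41.92 = 0.054628

5.46%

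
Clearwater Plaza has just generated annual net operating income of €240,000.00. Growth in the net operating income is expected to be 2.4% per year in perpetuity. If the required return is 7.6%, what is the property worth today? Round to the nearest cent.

€4726153.85

D₁ = D₀ × (1 + g) = €240,000.00 × 1.024 = €245,760.0000
Growing perpetuity: P = D₁ / (r − g) = €245,760.0000 / (0.076 − 0.024) = €4,726,153.85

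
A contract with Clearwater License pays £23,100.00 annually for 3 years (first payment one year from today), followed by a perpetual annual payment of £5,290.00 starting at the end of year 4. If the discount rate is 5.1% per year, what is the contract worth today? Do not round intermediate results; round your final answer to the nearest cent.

£152135.80

PV of 3-year annuity: £23,100.00 × [1 − (1+0.051)^−3] / 0.051 = 62789.33982
Perpetuity value at year 3: £5,290.00 / 0.051 = 103725.49020
PV of perpetuity: 103725.49020 / (1+0.051)^3 = 89346.45956
Total PV = 62789.33982 + 89346.45956 = 152135.79938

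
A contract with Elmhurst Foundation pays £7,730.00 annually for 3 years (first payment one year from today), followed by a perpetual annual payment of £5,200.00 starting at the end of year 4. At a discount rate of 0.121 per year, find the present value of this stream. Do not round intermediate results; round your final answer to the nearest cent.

£49041.41

PV of 3-year annuity: £7,730.00 × [1 − (1+0.121)^−3] / 0.121 = 18534.29810
Perpetuity value at year 3: £5,200.00 / 0.121 = 42975.20661
PV of perpetuity: 42975.20661 / (1+0.121)^3 = 30507.11474
Total PV = 18534.29810 + 30507.11474 = 49041.41285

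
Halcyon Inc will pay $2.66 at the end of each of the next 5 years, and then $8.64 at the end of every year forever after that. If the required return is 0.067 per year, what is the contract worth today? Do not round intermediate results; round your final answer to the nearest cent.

PV of 5-year annuity: $2.66 × [1 − (1+0.067)^−5] / 0.067 = 10.99470
Perpetuity value at year 5: $8.64 / 0.067 = 128.95522
PV of perpetuity: 128.95522 / (1+0.067)^5 = 93.24313
Total PV = 10.99470 + 93.24313 = 104.23783

$104.24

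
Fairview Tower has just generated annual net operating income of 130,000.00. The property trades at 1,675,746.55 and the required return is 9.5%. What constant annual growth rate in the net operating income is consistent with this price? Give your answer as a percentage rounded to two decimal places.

P = D₀(1+g)/(r−g) ⇒ P(r−g) = D₀(1+g) ⇒ g(P+D₀) = P·r − D₀
g = (P·r − D₀)/(P + D₀) = (1,675,746.55×0.095 − 130,000.00) / (1,675,746.55 + 130,000.00) = 0.016168

1.62%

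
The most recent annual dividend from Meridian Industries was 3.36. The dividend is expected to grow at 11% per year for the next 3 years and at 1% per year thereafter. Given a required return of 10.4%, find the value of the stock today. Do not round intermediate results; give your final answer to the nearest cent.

46.88

D_1 = 3.72960
D_2 = 4.13986
D_3 = 4.59524
Terminal value at year 3: TV = D_3×(1+g_2)/(r−g_2) = 4.64119/0.094 = 49.37439
P_0 = D_1/(1+r)^1 + D_2/(1+r)^2 + D_3/(1+r)^3 + TV/(1+r)^3
    = 3.37826 + 3.39662 + 3.41508 + 36.69395 = 46.88392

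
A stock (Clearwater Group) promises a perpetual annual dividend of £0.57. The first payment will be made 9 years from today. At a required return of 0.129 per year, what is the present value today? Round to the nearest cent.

Value at end of year 8: C / r = £0.57 / 0.129 = £4.4186
Discount to today: PV = £4.4186 / (1 + 0.129)^8 = £4.4186 / 2.639682 = £1.67

£1.67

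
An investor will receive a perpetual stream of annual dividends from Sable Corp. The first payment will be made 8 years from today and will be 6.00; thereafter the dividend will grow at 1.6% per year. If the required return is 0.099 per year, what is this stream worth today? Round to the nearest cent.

Value at end of year 7: C₁ / (r − g) = 6.00 / (0.099 − 0.016) = 72.2892
Discount to today: PV = 72.2892 / (1 + 0.099)^7 = 72.2892 / 1.936350 = 37.33

37.33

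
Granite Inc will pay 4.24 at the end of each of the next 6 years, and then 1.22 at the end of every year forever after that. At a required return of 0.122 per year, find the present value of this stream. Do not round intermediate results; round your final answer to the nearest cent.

PV of 6-year annuity: 4.24 × [1 − (1+0.122)^−6] / 0.122 = 17.33407
Perpetuity value at year 6: 1.22 / 0.122 = 10.00000
PV of perpetuity: 10.00000 / (1+0.122)^6 = 5.01237
Total PV = 17.33407 + 5.01237 = 22.34644

22.35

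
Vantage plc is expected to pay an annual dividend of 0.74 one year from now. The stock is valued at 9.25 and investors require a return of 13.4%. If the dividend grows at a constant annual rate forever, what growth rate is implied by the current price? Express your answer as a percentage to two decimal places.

5.40%

P = D₁/(r−g) ⇒ g = r − D₁/P = 0.134 − 0.74/9.25 = 0.054000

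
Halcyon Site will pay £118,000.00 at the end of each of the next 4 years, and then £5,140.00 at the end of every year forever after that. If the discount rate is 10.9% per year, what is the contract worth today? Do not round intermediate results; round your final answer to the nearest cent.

PV of 4-year annuity: £118,000.00 × [1 − (1+0.109)^−4] / 0.109 = 366871.59642
Perpetuity value at year 4: £5,140.00 / 0.109 = 47155.96330
PV of perpetuity: 47155.96330 / (1+0.109)^4 = 31175.28529
Total PV = 366871.59642 + 31175.28529 = 398046.88171

£398046.88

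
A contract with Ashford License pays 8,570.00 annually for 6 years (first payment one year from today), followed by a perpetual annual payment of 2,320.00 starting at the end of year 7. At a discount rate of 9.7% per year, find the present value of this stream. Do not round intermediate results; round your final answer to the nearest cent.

PV of 6-year annuity: 8,570.00 × [1 − (1+0.097)^−6] / 0.097 = 37655.02580
Perpetuity value at year 6: 2,320.00 / 0.097 = 23917.52577
PV of perpetuity: 23917.52577 / (1+0.097)^6 = 13723.86651
Total PV = 37655.02580 + 13723.86651 = 51378.89232

51378.89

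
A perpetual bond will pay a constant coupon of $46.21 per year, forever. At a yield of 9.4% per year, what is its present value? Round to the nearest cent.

$491.60

Level perpetuity: PV = C / r = $46.21 / 0.094 = $491.60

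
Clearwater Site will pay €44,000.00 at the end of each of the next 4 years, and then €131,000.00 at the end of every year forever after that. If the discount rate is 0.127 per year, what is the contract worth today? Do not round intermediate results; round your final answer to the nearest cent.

PV of 4-year annuity: €44,000.00 × [1 − (1+0.127)^−4] / 0.127 = 131696.74431
Perpetuity value at year 4: €131,000.00 / 0.127 = 1031496.06299
PV of perpetuity: 1031496.06299 / (1+0.127)^4 = 639398.93787
Total PV = 131696.74431 + 639398.93787 = 771095.68219

€771095.68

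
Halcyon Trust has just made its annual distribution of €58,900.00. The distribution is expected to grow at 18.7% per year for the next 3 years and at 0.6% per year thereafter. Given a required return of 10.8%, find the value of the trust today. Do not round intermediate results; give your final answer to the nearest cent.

D_1 = 69914.30000
D_2 = 82988.27410
D_3 = 98507.08136
Terminal value at year 3: TV = D_3×(1+g_2)/(r−g_2) = 99098.12384/0.102 = 971550.23377
P_0 = D_1/(1+r)^1 + D_2/(1+r)^2 + D_3/(1+r)^3 + TV/(1+r)^3
    = 63099.54874 + 67598.52378 + 72418.27412 + 714242.97812 = 917359.32476

€917359.32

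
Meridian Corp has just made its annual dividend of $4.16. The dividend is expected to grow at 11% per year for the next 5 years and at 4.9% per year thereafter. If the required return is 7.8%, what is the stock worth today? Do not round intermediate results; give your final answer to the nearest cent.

$196.90

D_1 = 4.61760
D_2 = 5.12554
D_3 = 5.68934
D_4 = 6.31517
D_5 = 7.00984
Terminal value at year 5: TV = D_5×(1+g_2)/(r−g_2) = 7.35332/0.029 = 253.56290
P_0 = D_1/(1+r)^1 + D_2/(1+r)^2 + D_3/(1+r)^3 + D_4/(1+r)^4 + D_5/(1+r)^5 + TV/(1+r)^5
    = 4.28349 + 4.41064 + 4.54157 + 4.67638 + 4.81520 + 174.17744 = 196.90473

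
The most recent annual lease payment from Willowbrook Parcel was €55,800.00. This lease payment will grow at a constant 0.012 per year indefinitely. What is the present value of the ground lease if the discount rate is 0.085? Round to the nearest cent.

D₁ = D₀ × (1 + g) = €55,800.00 × 1.012 = €56,469.6000
Growing perpetuity: P = D₁ / (r − g) = €56,469.6000 / (0.085 − 0.012) = €773,556.16

€773556.16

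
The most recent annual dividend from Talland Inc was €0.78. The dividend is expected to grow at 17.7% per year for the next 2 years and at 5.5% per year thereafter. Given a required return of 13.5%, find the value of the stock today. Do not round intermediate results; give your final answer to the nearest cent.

€12.71

D_1 = 0.91806
D_2 = 1.08056
Terminal value at year 2: TV = D_2×(1+g_2)/(r−g_2) = 1.13999/0.08 = 14.24984
P_0 = D_1/(1+r)^1 + D_2/(1+r)^2 + TV/(1+r)^2
    = 0.80886 + 0.83879 + 11.06161 = 12.70927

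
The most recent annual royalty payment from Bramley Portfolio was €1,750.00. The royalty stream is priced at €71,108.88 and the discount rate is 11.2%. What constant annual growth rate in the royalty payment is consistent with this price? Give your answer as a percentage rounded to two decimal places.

8.53%

P = D₀(1+g)/(r−g) ⇒ P(r−g) = D₀(1+g) ⇒ g(P+D₀) = P·r − D₀
g = (P·r − D₀)/(P + D₀) = (€71,108.88×0.112 − €1,750.00) / (€71,108.88 + €1,750.00) = 0.085291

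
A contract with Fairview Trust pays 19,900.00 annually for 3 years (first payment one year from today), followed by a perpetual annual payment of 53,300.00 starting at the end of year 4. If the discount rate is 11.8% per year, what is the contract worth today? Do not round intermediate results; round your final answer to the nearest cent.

PV of 3-year annuity: 19,900.00 × [1 − (1+0.118)^−3] / 0.118 = 47961.18981
Perpetuity value at year 3: 53,300.00 / 0.118 = 451694.91525
PV of perpetuity: 451694.91525 / (1+0.118)^3 = 323236.05007
Total PV = 47961.18981 + 323236.05007 = 371197.23989

371197.24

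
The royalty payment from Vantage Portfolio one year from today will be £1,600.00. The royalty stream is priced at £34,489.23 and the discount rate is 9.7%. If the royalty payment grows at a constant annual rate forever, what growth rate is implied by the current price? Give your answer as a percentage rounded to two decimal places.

5.06%

P = D₁/(r−g) ⇒ g = r − D₁/P = 0.097 − £1,600.00/£34,489.23 = 0.050609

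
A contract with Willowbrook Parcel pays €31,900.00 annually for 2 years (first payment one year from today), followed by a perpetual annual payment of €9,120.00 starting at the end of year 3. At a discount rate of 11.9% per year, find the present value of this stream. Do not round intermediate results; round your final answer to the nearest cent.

PV of 2-year annuity: €31,900.00 × [1 − (1+0.119)^−2] / 0.119 = 53983.55323
Perpetuity value at year 2: €9,120.00 / 0.119 = 76638.65546
PV of perpetuity: 76638.65546 / (1+0.119)^2 = 61205.11297
Total PV = 53983.55323 + 61205.11297 = 115188.66620

€115188.67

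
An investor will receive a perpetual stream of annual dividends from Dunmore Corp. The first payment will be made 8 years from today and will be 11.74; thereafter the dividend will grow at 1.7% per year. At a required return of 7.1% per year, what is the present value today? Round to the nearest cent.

Value at end of year 7: C₁ / (r − g) = 11.74 / (0.071 − 0.017) = 217.4074
Discount to today: PV = 217.4074 / (1 + 0.071)^7 = 217.4074 / 1.616316 = 134.51

134.51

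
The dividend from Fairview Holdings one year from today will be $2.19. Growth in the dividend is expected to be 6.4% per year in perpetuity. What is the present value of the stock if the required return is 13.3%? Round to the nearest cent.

$31.74

Growing perpetuity: P = D₁ / (r − g) = $2.1900 / (0.133 − 0.064) = $31.74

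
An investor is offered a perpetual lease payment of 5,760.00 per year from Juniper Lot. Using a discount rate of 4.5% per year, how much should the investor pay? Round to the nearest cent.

Level perpetuity: PV = C / r = 5,760.00 / 0.045 = 128,000.00

128000.00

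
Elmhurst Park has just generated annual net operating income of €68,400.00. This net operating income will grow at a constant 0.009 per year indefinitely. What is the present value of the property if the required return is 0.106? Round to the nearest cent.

D₁ = D₀ × (1 + g) = €68,400.00 × 1.009 = €69,015.6000
Growing perpetuity: P = D₁ / (r − g) = €69,015.6000 / (0.106 − 0.009) = €711,501.03

€711501.03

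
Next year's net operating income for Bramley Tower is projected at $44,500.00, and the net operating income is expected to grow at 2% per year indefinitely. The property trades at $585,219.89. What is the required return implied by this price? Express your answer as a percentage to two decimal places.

P = D₁/(r − g) ⇒ r = D₁/P + g = $44,500.0000/$585,219.89 + 0.02 = 0.076040 + 0.02 = 0.096040

9.60%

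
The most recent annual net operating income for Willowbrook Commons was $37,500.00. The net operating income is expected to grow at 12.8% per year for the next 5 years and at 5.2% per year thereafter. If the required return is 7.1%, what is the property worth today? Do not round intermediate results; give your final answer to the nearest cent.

$2910510.75

D_1 = 42300.00000
D_2 = 47714.40000
D_3 = 53821.84320
D_4 = 60711.03913
D_5 = 68482.05214
Terminal value at year 5: TV = D_5×(1+g_2)/(r−g_2) = 72043.11885/0.019 = 3791743.09734
P_0 = D_1/(1+r)^1 + D_2/(1+r)^2 + D_3/(1+r)^3 + D_4/(1+r)^4 + D_5/(1+r)^5 + TV/(1+r)^5
    = 39495.79832 + 41597.81560 + 43811.70494 + 46143.42033 + 48599.23262 + 2690862.77443 = 2910510.74623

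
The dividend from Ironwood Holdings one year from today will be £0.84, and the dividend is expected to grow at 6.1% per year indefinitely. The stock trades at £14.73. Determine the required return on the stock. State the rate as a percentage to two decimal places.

P = D₁/(r − g) ⇒ r = D₁/P + g = £0.8400/£14.73 + 0.061 = 0.057026 + 0.061 = 0.118026

11.80%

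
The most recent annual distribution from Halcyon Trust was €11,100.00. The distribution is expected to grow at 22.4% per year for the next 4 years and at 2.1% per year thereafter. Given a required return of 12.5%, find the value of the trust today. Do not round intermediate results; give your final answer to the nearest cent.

D_1 = 13586.40000
D_2 = 16629.75360
D_3 = 20354.81841
D_4 = 24914.29773
Terminal value at year 4: TV = D_4×(1+g_2)/(r−g_2) = 25437.49798/0.104 = 244591.32675
P_0 = D_1/(1+r)^1 + D_2/(1+r)^2 + D_3/(1+r)^3 + D_4/(1+r)^4 + TV/(1+r)^4
    = 12076.80000 + 13139.55840 + 14295.83954 + 15553.87342 + 152697.16116 = 207763.23252

€207763.23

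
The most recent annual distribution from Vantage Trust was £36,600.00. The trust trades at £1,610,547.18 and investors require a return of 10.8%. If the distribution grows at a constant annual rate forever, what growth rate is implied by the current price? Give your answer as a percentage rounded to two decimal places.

8.34%

P = D₀(1+g)/(r−g) ⇒ P(r−g) = D₀(1+g) ⇒ g(P+D₀) = P·r − D₀
g = (P·r − D₀)/(P + D₀) = (£1,610,547.18×0.108 − £36,600.00) / (£1,610,547.18 + £36,600.00) = 0.083380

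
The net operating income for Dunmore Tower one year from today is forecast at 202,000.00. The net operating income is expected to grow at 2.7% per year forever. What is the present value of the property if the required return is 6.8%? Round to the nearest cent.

Growing perpetuity: P = D₁ / (r − g) = 202,000.0000 / (0.068 − 0.027) = 4,926,829.27

4926829.27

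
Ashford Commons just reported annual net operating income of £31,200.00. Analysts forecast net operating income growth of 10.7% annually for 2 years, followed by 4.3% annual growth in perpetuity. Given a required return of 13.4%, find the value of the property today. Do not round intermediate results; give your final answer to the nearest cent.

D_1 = 34538.40000
D_2 = 38234.00880
Terminal value at year 2: TV = D_2×(1+g_2)/(r−g_2) = 39878.07118/0.091 = 438220.56240
P_0 = D_1/(1+r)^1 + D_2/(1+r)^2 + TV/(1+r)^2
    = 30457.14286 + 29731.97279 + 340774.14966 = 400963.26531

£400963.27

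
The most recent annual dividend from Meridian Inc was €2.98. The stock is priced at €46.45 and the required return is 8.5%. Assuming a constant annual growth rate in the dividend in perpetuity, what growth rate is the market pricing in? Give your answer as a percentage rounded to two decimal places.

1.96%

P = D₀(1+g)/(r−g) ⇒ P(r−g) = D₀(1+g) ⇒ g(P+D₀) = P·r − D₀
g = (P·r − D₀)/(P + D₀) = (€46.45×0.085 − €2.98) / (€46.45 + €2.98) = 0.019588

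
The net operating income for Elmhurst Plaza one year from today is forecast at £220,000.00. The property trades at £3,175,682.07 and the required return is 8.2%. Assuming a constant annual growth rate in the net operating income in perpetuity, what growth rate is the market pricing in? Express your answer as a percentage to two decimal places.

P = D₁/(r−g) ⇒ g = r − D₁/P = 0.082 − £220,000.00/£3,175,682.07 = 0.012724

1.27%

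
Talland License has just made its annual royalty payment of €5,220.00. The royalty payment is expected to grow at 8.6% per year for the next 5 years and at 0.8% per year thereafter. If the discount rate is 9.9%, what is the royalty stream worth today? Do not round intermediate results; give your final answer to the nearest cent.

D_1 = 5668.92000
D_2 = 6156.44712
D_3 = 6685.90157
D_4 = 7260.88911
D_5 = 7885.32557
Terminal value at year 5: TV = D_5×(1+g_2)/(r−g_2) = 7948.40818/0.091 = 87345.14478
P_0 = D_1/(1+r)^1 + D_2/(1+r)^2 + D_3/(1+r)^3 + D_4/(1+r)^4 + D_5/(1+r)^5 + TV/(1+r)^5
    = 5158.25296 + 5097.23632 + 5036.94144 + 4977.35978 + 4918.48292 + 54481.65690 = 79669.93031

€79669.93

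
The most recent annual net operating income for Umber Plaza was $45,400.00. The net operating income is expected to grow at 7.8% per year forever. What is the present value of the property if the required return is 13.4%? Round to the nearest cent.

$873950.00

D₁ = D₀ × (1 + g) = $45,400.00 × 1.078 = $48,941.2000
Growing perpetuity: P = D₁ / (r − g) = $48,941.2000 / (0.134 − 0.078) = $873,950.00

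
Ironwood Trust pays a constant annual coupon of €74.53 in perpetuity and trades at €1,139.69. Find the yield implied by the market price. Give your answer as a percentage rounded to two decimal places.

P = C/r ⇒ r = C/P = €74.53/€1,139.69 = 0.065395

6.54%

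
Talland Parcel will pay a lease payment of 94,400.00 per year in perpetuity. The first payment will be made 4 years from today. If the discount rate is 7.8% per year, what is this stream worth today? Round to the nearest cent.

966097.84

Value at end of year 3: C / r = 94,400.00 / 0.078 = 1,210,256.4103
Discount to today: PV = 1,210,256.4103 / (1 + 0.078)^3 = 1,210,256.4103 / 1.252727 = 966,097.84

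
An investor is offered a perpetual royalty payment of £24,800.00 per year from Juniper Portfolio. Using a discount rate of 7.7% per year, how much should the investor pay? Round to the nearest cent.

Level perpetuity: PV = C / r = £24,800.00 / 0.077 = £322,077.92

£322077.92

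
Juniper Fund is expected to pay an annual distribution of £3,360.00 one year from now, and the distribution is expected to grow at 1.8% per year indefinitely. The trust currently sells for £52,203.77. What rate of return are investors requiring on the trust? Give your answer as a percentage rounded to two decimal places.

8.24%

P = D₁/(r − g) ⇒ r = D₁/P + g = £3,360.0000/£52,203.77 + 0.018 = 0.064363 + 0.018 = 0.082363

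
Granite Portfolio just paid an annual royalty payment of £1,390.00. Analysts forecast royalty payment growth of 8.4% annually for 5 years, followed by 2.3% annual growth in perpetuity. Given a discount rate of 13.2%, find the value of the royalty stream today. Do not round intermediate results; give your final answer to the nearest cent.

£16618.89

D_1 = 1506.76000
D_2 = 1633.32784
D_3 = 1770.52738
D_4 = 1919.25168
D_5 = 2080.46882
Terminal value at year 5: TV = D_5×(1+g_2)/(r−g_2) = 2128.31960/0.109 = 19525.86791
P_0 = D_1/(1+r)^1 + D_2/(1+r)^2 + D_3/(1+r)^3 + D_4/(1+r)^4 + D_5/(1+r)^5 + TV/(1+r)^5
    = 1331.06007 + 1274.61936 + 1220.57190 + 1168.81620 + 1119.25509 + 10504.56839 = 16618.89100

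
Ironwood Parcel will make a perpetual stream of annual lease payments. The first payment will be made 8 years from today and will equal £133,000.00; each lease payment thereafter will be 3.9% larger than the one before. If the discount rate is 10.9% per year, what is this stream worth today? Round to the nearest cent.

Value at end of year 7: C₁ / (r − g) = £133,000.00 / (0.109 − 0.039) = £1,900,000.0000
Discount to today: PV = £1,900,000.0000 / (1 + 0.109)^7 = £1,900,000.0000 / 2.063103 = £920,943.06

£920943.06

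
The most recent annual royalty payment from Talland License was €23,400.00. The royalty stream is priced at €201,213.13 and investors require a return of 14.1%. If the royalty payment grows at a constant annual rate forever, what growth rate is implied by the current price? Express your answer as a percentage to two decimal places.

2.21%

P = D₀(1+g)/(r−g) ⇒ P(r−g) = D₀(1+g) ⇒ g(P+D₀) = P·r − D₀
g = (P·r − D₀)/(P + D₀) = (€201,213.13×0.141 − €23,400.00) / (€201,213.13 + €23,400.00) = 0.022132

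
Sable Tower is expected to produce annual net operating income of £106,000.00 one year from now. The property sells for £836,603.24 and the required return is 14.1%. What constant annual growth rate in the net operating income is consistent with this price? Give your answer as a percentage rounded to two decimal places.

P = D₁/(r−g) ⇒ g = r − D₁/P = 0.141 − £106,000.00/£836,603.24 = 0.014297

1.43%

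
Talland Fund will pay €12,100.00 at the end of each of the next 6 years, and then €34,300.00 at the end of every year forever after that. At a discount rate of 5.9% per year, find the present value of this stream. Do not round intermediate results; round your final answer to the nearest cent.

€471847.51

PV of 6-year annuity: €12,100.00 × [1 − (1+0.059)^−6] / 0.059 = 59687.02520
Perpetuity value at year 6: €34,300.00 / 0.059 = 581355.93220
PV of perpetuity: 581355.93220 / (1+0.059)^6 = 412160.48060
Total PV = 59687.02520 + 412160.48060 = 471847.50580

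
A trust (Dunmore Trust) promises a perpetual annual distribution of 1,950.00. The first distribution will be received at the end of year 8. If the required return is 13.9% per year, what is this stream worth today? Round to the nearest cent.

Value at end of year 7: C / r = 1,950.00 / 0.139 = 14,028.7770
Discount to today: PV = 14,028.7770 / (1 + 0.139)^7 = 14,028.7770 / 2.486944 = 5,640.97

5640.97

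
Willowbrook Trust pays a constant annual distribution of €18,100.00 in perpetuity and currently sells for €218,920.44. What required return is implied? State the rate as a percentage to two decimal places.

8.27%

P = C/r ⇒ r = C/P = €18,100.00/€218,920.44 = 0.082678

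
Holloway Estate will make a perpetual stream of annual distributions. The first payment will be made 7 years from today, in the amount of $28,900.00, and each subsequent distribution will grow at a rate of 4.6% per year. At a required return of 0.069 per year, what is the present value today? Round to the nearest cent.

Value at end of year 6: C₁ / (r − g) = $28,900.00 / (0.069 − 0.046) = $1,256,521.7391
Discount to today: PV = $1,256,521.7391 / (1 + 0.069)^6 = $1,256,521.7391 / 1.492335 = $841,983.88

$841983.88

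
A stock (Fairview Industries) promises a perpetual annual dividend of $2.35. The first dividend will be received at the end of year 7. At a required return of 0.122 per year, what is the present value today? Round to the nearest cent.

Value at end of year 6: C / r = $2.35 / 0.122 = $19.2623
Discount to today: PV = $19.2623 / (1 + 0.122)^6 = $19.2623 / 1.995065 = $9.65

$9.65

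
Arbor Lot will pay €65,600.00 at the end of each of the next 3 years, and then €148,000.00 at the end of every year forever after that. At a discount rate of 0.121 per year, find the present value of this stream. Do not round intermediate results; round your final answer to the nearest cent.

€1025569.19

PV of 3-year annuity: €65,600.00 × [1 − (1+0.121)^−3] / 0.121 = 157289.77433
Perpetuity value at year 3: €148,000.00 / 0.121 = 1223140.49587
PV of perpetuity: 1223140.49587 / (1+0.121)^3 = 868279.41963
Total PV = 157289.77433 + 868279.41963 = 1025569.19397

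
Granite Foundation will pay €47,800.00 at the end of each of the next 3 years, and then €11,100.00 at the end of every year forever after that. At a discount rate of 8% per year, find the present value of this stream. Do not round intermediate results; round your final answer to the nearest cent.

€233329.46

PV of 3-year annuity: €47,800.00 × [1 − (1+0.08)^−3] / 0.08 = 123185.23599
Perpetuity value at year 3: €11,100.00 / 0.08 = 138750.00000
PV of perpetuity: 138750.00000 / (1+0.08)^3 = 110144.22344
Total PV = 123185.23599 + 110144.22344 = 233329.45943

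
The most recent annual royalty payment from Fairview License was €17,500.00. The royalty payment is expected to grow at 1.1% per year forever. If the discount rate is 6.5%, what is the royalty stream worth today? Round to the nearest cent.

D₁ = D₀ × (1 + g) = €17,500.00 × 1.011 = €17,692.5000
Growing perpetuity: P = D₁ / (r − g) = €17,692.5000 / (0.065 − 0.011) = €327,638.89

€327638.89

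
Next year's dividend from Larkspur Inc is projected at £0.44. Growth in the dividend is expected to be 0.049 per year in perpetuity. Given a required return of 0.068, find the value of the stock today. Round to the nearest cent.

£23.16

Growing perpetuity: P = D₁ / (r − g) = £0.4400 / (0.068 − 0.049) = £23.16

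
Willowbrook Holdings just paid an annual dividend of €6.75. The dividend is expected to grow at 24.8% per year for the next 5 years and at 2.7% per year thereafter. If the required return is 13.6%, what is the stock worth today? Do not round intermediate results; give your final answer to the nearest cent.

D_1 = 8.42400
D_2 = 10.51315
D_3 = 13.12041
D_4 = 16.37428
D_5 = 20.43510
Terminal value at year 5: TV = D_5×(1+g_2)/(r−g_2) = 20.98684/0.109 = 192.53986
P_0 = D_1/(1+r)^1 + D_2/(1+r)^2 + D_3/(1+r)^3 + D_4/(1+r)^4 + D_5/(1+r)^5 + TV/(1+r)^5
    = 7.41549 + 8.14660 + 8.94978 + 9.83216 + 10.80152 + 101.77216 = 146.91771

€146.92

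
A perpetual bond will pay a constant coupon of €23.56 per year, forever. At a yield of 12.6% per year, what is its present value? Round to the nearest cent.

€186.98

Level perpetuity: PV = C / r = €23.56 / 0.126 = €186.98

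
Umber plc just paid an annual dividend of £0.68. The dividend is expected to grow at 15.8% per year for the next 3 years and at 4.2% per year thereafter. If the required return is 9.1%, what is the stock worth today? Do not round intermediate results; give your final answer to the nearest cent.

£19.59

D_1 = 0.78744
D_2 = 0.91186
D_3 = 1.05593
Terminal value at year 3: TV = D_3×(1+g_2)/(r−g_2) = 1.10028/0.049 = 22.45465
P_0 = D_1/(1+r)^1 + D_2/(1+r)^2 + D_3/(1+r)^3 + TV/(1+r)^3
    = 0.72176 + 0.76608 + 0.81313 + 17.29147 = 19.59245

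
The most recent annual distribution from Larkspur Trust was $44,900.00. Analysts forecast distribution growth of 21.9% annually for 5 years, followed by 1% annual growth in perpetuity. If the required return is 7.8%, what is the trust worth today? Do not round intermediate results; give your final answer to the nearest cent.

$1562601.05

D_1 = 54733.10000
D_2 = 66719.64890
D_3 = 81331.25201
D_4 = 99142.79620
D_5 = 120855.06857
Terminal value at year 5: TV = D_5×(1+g_2)/(r−g_2) = 122063.61925/0.068 = 1795053.22430
P_0 = D_1/(1+r)^1 + D_2/(1+r)^2 + D_3/(1+r)^3 + D_4/(1+r)^4 + D_5/(1+r)^5 + TV/(1+r)^5
    = 50772.82004 + 57413.79186 + 64923.38801 + 73415.22262 + 83017.77029 + 1233058.05878 = 1562601.05161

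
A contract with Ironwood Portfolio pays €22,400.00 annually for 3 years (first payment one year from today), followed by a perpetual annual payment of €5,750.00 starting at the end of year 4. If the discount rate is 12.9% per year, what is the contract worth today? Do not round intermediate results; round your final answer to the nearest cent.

€83953.68

PV of 3-year annuity: €22,400.00 × [1 − (1+0.129)^−3] / 0.129 = 52979.75420
Perpetuity value at year 3: €5,750.00 / 0.129 = 44573.64341
PV of perpetuity: 44573.64341 / (1+0.129)^3 = 30973.92972
Total PV = 52979.75420 + 30973.92972 = 83953.68392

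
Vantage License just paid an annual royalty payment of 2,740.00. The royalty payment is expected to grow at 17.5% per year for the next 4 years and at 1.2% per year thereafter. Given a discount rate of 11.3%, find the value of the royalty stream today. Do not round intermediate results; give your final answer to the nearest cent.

46675.80

D_1 = 3219.50000
D_2 = 3782.91250
D_3 = 4444.92219
D_4 = 5222.78357
Terminal value at year 4: TV = D_4×(1+g_2)/(r−g_2) = 5285.45697/0.101 = 52331.25716
P_0 = D_1/(1+r)^1 + D_2/(1+r)^2 + D_3/(1+r)^3 + D_4/(1+r)^4 + TV/(1+r)^4
    = 2892.63252 + 3053.76749 + 3223.87853 + 3403.46565 + 34102.05187 = 46675.79606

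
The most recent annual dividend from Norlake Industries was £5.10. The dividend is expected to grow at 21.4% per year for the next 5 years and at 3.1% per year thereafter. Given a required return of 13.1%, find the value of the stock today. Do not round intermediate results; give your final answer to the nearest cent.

£106.62

D_1 = 6.19140
D_2 = 7.51636
D_3 = 9.12486
D_4 = 11.07758
D_5 = 13.44818
Terminal value at year 5: TV = D_5×(1+g_2)/(r−g_2) = 13.86508/0.1 = 138.65077
P_0 = D_1/(1+r)^1 + D_2/(1+r)^2 + D_3/(1+r)^3 + D_4/(1+r)^4 + D_5/(1+r)^5 + TV/(1+r)^5
    = 5.47427 + 5.87601 + 6.30723 + 6.77009 + 7.26692 + 74.92198 = 106.61650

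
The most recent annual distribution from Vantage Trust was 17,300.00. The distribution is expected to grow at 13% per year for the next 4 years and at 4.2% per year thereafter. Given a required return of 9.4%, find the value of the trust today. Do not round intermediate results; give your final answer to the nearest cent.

D_1 = 19549.00000
D_2 = 22090.37000
D_3 = 24962.11810
D_4 = 28207.19345
Terminal value at year 4: TV = D_4×(1+g_2)/(r−g_2) = 29391.89558/0.052 = 565228.76112
P_0 = D_1/(1+r)^1 + D_2/(1+r)^2 + D_3/(1+r)^3 + D_4/(1+r)^4 + TV/(1+r)^4
    = 17869.28702 + 18457.30743 + 19064.67770 + 19692.03455 + 394598.07694 = 469681.38364

469681.38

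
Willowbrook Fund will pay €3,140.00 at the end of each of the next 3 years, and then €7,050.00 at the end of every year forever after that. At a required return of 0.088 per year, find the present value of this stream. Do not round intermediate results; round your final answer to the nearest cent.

€70180.89

PV of 3-year annuity: €3,140.00 × [1 − (1+0.088)^−3] / 0.088 = 7976.68196
Perpetuity value at year 3: €7,050.00 / 0.088 = 80113.63636
PV of perpetuity: 80113.63636 / (1+0.088)^3 = 62204.20712
Total PV = 7976.68196 + 62204.20712 = 70180.88908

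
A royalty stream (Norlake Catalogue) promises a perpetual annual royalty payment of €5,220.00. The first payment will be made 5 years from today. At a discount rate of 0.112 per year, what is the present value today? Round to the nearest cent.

Value at end of year 4: C / r = €5,220.00 / 0.112 = €46,607.1429
Discount to today: PV = €46,607.1429 / (1 + 0.112)^4 = €46,607.1429 / 1.529041 = €30,481.29

€30481.29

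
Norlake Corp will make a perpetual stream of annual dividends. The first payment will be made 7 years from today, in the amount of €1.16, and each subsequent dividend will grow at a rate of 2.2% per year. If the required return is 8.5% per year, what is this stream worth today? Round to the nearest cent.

€11.29

Value at end of year 6: C₁ / (r − g) = €1.16 / (0.085 − 0.022) = €18.4127
Discount to today: PV = €18.4127 / (1 + 0.085)^6 = €18.4127 / 1.631468 = €11.29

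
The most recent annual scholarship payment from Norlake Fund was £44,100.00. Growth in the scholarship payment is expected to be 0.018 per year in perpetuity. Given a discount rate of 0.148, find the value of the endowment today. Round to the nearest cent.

£345336.92

D₁ = D₀ × (1 + g) = £44,100.00 × 1.018 = £44,893.8000
Growing perpetuity: P = D₁ / (r − g) = £44,893.8000 / (0.148 − 0.018) = £345,336.92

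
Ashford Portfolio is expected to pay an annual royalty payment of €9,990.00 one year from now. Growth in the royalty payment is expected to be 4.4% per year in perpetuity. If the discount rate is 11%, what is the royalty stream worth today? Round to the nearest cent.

Growing perpetuity: P = D₁ / (r − g) = €9,990.0000 / (0.11 − 0.044) = €151,363.64

€151363.64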